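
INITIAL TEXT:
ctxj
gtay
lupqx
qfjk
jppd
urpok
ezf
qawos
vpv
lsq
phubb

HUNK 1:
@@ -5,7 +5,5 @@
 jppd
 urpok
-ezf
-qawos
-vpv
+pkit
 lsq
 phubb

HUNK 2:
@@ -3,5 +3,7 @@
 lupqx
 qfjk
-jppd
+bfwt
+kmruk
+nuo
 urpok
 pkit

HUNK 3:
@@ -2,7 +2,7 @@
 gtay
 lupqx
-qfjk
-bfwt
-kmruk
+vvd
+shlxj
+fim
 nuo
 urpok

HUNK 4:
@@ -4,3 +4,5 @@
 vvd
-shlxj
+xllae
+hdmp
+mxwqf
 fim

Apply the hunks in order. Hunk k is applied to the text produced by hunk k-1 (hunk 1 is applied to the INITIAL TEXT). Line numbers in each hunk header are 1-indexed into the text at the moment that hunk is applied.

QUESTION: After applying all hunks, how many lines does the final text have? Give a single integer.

Answer: 13

Derivation:
Hunk 1: at line 5 remove [ezf,qawos,vpv] add [pkit] -> 9 lines: ctxj gtay lupqx qfjk jppd urpok pkit lsq phubb
Hunk 2: at line 3 remove [jppd] add [bfwt,kmruk,nuo] -> 11 lines: ctxj gtay lupqx qfjk bfwt kmruk nuo urpok pkit lsq phubb
Hunk 3: at line 2 remove [qfjk,bfwt,kmruk] add [vvd,shlxj,fim] -> 11 lines: ctxj gtay lupqx vvd shlxj fim nuo urpok pkit lsq phubb
Hunk 4: at line 4 remove [shlxj] add [xllae,hdmp,mxwqf] -> 13 lines: ctxj gtay lupqx vvd xllae hdmp mxwqf fim nuo urpok pkit lsq phubb
Final line count: 13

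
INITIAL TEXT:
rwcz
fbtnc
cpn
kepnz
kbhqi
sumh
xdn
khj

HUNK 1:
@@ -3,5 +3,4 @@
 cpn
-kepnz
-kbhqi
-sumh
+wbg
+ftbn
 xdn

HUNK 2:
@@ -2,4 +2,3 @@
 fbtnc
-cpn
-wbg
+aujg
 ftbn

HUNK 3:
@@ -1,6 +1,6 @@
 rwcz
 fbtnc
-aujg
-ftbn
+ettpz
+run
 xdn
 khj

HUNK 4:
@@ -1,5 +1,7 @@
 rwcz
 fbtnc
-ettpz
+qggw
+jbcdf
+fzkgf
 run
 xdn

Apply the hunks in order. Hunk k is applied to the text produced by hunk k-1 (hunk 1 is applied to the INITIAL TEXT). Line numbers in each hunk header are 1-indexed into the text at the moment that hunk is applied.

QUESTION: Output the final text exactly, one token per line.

Answer: rwcz
fbtnc
qggw
jbcdf
fzkgf
run
xdn
khj

Derivation:
Hunk 1: at line 3 remove [kepnz,kbhqi,sumh] add [wbg,ftbn] -> 7 lines: rwcz fbtnc cpn wbg ftbn xdn khj
Hunk 2: at line 2 remove [cpn,wbg] add [aujg] -> 6 lines: rwcz fbtnc aujg ftbn xdn khj
Hunk 3: at line 1 remove [aujg,ftbn] add [ettpz,run] -> 6 lines: rwcz fbtnc ettpz run xdn khj
Hunk 4: at line 1 remove [ettpz] add [qggw,jbcdf,fzkgf] -> 8 lines: rwcz fbtnc qggw jbcdf fzkgf run xdn khj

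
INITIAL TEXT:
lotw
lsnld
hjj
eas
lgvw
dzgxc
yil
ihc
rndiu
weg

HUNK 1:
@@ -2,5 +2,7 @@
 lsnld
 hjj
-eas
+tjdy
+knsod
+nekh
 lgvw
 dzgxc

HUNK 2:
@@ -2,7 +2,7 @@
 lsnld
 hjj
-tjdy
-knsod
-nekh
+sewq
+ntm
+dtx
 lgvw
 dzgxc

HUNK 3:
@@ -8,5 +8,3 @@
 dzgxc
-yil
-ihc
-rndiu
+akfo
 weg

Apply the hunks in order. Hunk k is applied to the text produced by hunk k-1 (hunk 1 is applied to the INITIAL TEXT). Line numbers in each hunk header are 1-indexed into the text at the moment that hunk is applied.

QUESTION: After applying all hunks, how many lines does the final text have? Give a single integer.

Answer: 10

Derivation:
Hunk 1: at line 2 remove [eas] add [tjdy,knsod,nekh] -> 12 lines: lotw lsnld hjj tjdy knsod nekh lgvw dzgxc yil ihc rndiu weg
Hunk 2: at line 2 remove [tjdy,knsod,nekh] add [sewq,ntm,dtx] -> 12 lines: lotw lsnld hjj sewq ntm dtx lgvw dzgxc yil ihc rndiu weg
Hunk 3: at line 8 remove [yil,ihc,rndiu] add [akfo] -> 10 lines: lotw lsnld hjj sewq ntm dtx lgvw dzgxc akfo weg
Final line count: 10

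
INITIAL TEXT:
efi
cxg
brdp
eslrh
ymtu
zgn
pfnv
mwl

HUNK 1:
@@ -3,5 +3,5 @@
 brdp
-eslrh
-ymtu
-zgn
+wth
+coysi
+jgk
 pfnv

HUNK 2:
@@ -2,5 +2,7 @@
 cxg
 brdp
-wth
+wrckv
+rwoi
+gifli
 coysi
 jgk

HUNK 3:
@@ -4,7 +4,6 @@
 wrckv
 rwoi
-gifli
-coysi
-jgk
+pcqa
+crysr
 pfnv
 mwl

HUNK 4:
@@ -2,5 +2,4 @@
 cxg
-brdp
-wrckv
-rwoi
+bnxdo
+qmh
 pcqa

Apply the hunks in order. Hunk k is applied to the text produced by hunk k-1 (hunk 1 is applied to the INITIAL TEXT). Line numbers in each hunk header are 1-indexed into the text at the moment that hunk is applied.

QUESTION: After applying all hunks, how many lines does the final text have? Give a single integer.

Hunk 1: at line 3 remove [eslrh,ymtu,zgn] add [wth,coysi,jgk] -> 8 lines: efi cxg brdp wth coysi jgk pfnv mwl
Hunk 2: at line 2 remove [wth] add [wrckv,rwoi,gifli] -> 10 lines: efi cxg brdp wrckv rwoi gifli coysi jgk pfnv mwl
Hunk 3: at line 4 remove [gifli,coysi,jgk] add [pcqa,crysr] -> 9 lines: efi cxg brdp wrckv rwoi pcqa crysr pfnv mwl
Hunk 4: at line 2 remove [brdp,wrckv,rwoi] add [bnxdo,qmh] -> 8 lines: efi cxg bnxdo qmh pcqa crysr pfnv mwl
Final line count: 8

Answer: 8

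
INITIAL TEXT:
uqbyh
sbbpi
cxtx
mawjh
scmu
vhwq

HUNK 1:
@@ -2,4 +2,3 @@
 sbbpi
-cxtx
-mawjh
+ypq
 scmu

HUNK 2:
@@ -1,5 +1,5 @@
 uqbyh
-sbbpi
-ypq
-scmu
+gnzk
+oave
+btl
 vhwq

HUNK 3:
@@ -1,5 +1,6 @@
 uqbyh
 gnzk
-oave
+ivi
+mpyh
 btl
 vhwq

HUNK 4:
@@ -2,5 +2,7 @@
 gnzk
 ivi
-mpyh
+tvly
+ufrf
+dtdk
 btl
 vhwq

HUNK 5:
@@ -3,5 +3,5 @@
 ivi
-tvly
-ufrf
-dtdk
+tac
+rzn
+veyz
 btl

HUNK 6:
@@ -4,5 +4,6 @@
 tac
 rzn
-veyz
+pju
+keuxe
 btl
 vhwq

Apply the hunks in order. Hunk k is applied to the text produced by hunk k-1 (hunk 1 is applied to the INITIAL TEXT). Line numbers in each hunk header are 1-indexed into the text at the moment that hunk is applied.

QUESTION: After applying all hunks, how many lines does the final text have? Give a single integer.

Answer: 9

Derivation:
Hunk 1: at line 2 remove [cxtx,mawjh] add [ypq] -> 5 lines: uqbyh sbbpi ypq scmu vhwq
Hunk 2: at line 1 remove [sbbpi,ypq,scmu] add [gnzk,oave,btl] -> 5 lines: uqbyh gnzk oave btl vhwq
Hunk 3: at line 1 remove [oave] add [ivi,mpyh] -> 6 lines: uqbyh gnzk ivi mpyh btl vhwq
Hunk 4: at line 2 remove [mpyh] add [tvly,ufrf,dtdk] -> 8 lines: uqbyh gnzk ivi tvly ufrf dtdk btl vhwq
Hunk 5: at line 3 remove [tvly,ufrf,dtdk] add [tac,rzn,veyz] -> 8 lines: uqbyh gnzk ivi tac rzn veyz btl vhwq
Hunk 6: at line 4 remove [veyz] add [pju,keuxe] -> 9 lines: uqbyh gnzk ivi tac rzn pju keuxe btl vhwq
Final line count: 9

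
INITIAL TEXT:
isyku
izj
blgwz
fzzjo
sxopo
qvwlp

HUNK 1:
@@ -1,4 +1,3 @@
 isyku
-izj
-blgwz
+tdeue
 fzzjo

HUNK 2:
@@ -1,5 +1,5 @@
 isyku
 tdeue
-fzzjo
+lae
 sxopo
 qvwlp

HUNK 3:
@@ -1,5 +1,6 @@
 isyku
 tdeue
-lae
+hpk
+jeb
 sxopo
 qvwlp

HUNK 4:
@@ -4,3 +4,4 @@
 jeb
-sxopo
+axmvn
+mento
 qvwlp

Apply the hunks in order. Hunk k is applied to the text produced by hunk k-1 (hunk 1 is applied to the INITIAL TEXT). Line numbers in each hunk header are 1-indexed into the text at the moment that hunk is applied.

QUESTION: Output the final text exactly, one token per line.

Answer: isyku
tdeue
hpk
jeb
axmvn
mento
qvwlp

Derivation:
Hunk 1: at line 1 remove [izj,blgwz] add [tdeue] -> 5 lines: isyku tdeue fzzjo sxopo qvwlp
Hunk 2: at line 1 remove [fzzjo] add [lae] -> 5 lines: isyku tdeue lae sxopo qvwlp
Hunk 3: at line 1 remove [lae] add [hpk,jeb] -> 6 lines: isyku tdeue hpk jeb sxopo qvwlp
Hunk 4: at line 4 remove [sxopo] add [axmvn,mento] -> 7 lines: isyku tdeue hpk jeb axmvn mento qvwlp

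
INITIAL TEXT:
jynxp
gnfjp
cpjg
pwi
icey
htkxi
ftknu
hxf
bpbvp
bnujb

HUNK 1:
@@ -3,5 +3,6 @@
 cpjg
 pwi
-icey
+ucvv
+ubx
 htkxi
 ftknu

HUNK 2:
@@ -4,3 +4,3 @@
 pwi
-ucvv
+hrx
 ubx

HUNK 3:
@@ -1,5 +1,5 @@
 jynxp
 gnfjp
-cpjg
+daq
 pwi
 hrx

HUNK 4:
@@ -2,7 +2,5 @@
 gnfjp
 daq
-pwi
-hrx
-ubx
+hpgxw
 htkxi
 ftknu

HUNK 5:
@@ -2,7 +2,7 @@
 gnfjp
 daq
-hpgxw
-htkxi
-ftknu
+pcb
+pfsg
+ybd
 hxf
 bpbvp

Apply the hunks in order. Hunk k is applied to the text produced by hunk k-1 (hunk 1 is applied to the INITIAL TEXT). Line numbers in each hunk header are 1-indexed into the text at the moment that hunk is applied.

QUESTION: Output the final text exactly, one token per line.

Hunk 1: at line 3 remove [icey] add [ucvv,ubx] -> 11 lines: jynxp gnfjp cpjg pwi ucvv ubx htkxi ftknu hxf bpbvp bnujb
Hunk 2: at line 4 remove [ucvv] add [hrx] -> 11 lines: jynxp gnfjp cpjg pwi hrx ubx htkxi ftknu hxf bpbvp bnujb
Hunk 3: at line 1 remove [cpjg] add [daq] -> 11 lines: jynxp gnfjp daq pwi hrx ubx htkxi ftknu hxf bpbvp bnujb
Hunk 4: at line 2 remove [pwi,hrx,ubx] add [hpgxw] -> 9 lines: jynxp gnfjp daq hpgxw htkxi ftknu hxf bpbvp bnujb
Hunk 5: at line 2 remove [hpgxw,htkxi,ftknu] add [pcb,pfsg,ybd] -> 9 lines: jynxp gnfjp daq pcb pfsg ybd hxf bpbvp bnujb

Answer: jynxp
gnfjp
daq
pcb
pfsg
ybd
hxf
bpbvp
bnujb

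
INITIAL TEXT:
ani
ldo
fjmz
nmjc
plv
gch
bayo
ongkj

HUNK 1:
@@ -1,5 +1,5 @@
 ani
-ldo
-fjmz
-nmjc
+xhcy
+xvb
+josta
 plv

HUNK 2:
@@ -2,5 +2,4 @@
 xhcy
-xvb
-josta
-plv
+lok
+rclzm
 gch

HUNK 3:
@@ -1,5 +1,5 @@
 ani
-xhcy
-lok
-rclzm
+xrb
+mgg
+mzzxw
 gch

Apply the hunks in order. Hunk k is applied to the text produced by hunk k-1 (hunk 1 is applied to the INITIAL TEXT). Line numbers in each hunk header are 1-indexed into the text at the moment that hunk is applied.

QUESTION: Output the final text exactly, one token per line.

Answer: ani
xrb
mgg
mzzxw
gch
bayo
ongkj

Derivation:
Hunk 1: at line 1 remove [ldo,fjmz,nmjc] add [xhcy,xvb,josta] -> 8 lines: ani xhcy xvb josta plv gch bayo ongkj
Hunk 2: at line 2 remove [xvb,josta,plv] add [lok,rclzm] -> 7 lines: ani xhcy lok rclzm gch bayo ongkj
Hunk 3: at line 1 remove [xhcy,lok,rclzm] add [xrb,mgg,mzzxw] -> 7 lines: ani xrb mgg mzzxw gch bayo ongkj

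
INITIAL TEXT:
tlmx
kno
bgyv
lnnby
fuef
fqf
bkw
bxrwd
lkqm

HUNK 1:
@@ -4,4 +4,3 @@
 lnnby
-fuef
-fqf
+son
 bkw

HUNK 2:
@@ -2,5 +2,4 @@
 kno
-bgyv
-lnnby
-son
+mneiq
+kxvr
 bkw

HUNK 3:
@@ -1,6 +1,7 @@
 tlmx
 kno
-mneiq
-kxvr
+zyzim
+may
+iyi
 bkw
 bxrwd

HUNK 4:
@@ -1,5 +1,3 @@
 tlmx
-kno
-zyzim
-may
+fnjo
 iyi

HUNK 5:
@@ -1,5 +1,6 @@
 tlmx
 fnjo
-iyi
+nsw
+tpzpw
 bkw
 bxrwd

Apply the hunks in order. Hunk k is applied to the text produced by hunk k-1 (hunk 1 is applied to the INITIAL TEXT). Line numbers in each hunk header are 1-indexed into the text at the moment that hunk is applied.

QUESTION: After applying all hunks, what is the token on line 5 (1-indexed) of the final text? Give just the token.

Hunk 1: at line 4 remove [fuef,fqf] add [son] -> 8 lines: tlmx kno bgyv lnnby son bkw bxrwd lkqm
Hunk 2: at line 2 remove [bgyv,lnnby,son] add [mneiq,kxvr] -> 7 lines: tlmx kno mneiq kxvr bkw bxrwd lkqm
Hunk 3: at line 1 remove [mneiq,kxvr] add [zyzim,may,iyi] -> 8 lines: tlmx kno zyzim may iyi bkw bxrwd lkqm
Hunk 4: at line 1 remove [kno,zyzim,may] add [fnjo] -> 6 lines: tlmx fnjo iyi bkw bxrwd lkqm
Hunk 5: at line 1 remove [iyi] add [nsw,tpzpw] -> 7 lines: tlmx fnjo nsw tpzpw bkw bxrwd lkqm
Final line 5: bkw

Answer: bkw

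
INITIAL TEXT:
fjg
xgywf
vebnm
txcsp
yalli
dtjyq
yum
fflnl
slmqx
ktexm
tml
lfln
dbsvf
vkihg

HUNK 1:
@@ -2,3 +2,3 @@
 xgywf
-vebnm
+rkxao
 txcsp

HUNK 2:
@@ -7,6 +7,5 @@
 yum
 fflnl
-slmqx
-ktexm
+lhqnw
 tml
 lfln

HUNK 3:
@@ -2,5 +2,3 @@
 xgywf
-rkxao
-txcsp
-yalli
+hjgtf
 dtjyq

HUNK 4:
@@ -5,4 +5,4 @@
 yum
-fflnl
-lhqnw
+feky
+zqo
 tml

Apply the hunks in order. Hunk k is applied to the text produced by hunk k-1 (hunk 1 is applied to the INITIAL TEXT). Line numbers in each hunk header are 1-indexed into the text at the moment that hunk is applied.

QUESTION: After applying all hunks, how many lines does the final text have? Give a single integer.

Hunk 1: at line 2 remove [vebnm] add [rkxao] -> 14 lines: fjg xgywf rkxao txcsp yalli dtjyq yum fflnl slmqx ktexm tml lfln dbsvf vkihg
Hunk 2: at line 7 remove [slmqx,ktexm] add [lhqnw] -> 13 lines: fjg xgywf rkxao txcsp yalli dtjyq yum fflnl lhqnw tml lfln dbsvf vkihg
Hunk 3: at line 2 remove [rkxao,txcsp,yalli] add [hjgtf] -> 11 lines: fjg xgywf hjgtf dtjyq yum fflnl lhqnw tml lfln dbsvf vkihg
Hunk 4: at line 5 remove [fflnl,lhqnw] add [feky,zqo] -> 11 lines: fjg xgywf hjgtf dtjyq yum feky zqo tml lfln dbsvf vkihg
Final line count: 11

Answer: 11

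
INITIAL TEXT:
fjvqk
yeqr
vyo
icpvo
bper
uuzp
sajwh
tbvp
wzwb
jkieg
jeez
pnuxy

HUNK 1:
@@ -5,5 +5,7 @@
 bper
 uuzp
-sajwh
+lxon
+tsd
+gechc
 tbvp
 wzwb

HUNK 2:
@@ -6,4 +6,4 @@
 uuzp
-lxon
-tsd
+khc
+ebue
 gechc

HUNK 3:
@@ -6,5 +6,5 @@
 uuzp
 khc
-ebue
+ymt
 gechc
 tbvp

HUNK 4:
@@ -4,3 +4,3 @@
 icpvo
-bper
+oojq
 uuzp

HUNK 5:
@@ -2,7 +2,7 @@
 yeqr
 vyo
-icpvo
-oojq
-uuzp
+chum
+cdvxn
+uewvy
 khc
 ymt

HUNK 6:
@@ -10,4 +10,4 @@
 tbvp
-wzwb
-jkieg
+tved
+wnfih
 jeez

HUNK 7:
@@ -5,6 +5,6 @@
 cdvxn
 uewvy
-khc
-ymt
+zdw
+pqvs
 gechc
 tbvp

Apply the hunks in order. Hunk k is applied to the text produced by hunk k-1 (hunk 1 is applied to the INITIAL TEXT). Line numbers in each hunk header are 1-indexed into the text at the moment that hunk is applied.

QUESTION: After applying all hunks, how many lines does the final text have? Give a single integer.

Answer: 14

Derivation:
Hunk 1: at line 5 remove [sajwh] add [lxon,tsd,gechc] -> 14 lines: fjvqk yeqr vyo icpvo bper uuzp lxon tsd gechc tbvp wzwb jkieg jeez pnuxy
Hunk 2: at line 6 remove [lxon,tsd] add [khc,ebue] -> 14 lines: fjvqk yeqr vyo icpvo bper uuzp khc ebue gechc tbvp wzwb jkieg jeez pnuxy
Hunk 3: at line 6 remove [ebue] add [ymt] -> 14 lines: fjvqk yeqr vyo icpvo bper uuzp khc ymt gechc tbvp wzwb jkieg jeez pnuxy
Hunk 4: at line 4 remove [bper] add [oojq] -> 14 lines: fjvqk yeqr vyo icpvo oojq uuzp khc ymt gechc tbvp wzwb jkieg jeez pnuxy
Hunk 5: at line 2 remove [icpvo,oojq,uuzp] add [chum,cdvxn,uewvy] -> 14 lines: fjvqk yeqr vyo chum cdvxn uewvy khc ymt gechc tbvp wzwb jkieg jeez pnuxy
Hunk 6: at line 10 remove [wzwb,jkieg] add [tved,wnfih] -> 14 lines: fjvqk yeqr vyo chum cdvxn uewvy khc ymt gechc tbvp tved wnfih jeez pnuxy
Hunk 7: at line 5 remove [khc,ymt] add [zdw,pqvs] -> 14 lines: fjvqk yeqr vyo chum cdvxn uewvy zdw pqvs gechc tbvp tved wnfih jeez pnuxy
Final line count: 14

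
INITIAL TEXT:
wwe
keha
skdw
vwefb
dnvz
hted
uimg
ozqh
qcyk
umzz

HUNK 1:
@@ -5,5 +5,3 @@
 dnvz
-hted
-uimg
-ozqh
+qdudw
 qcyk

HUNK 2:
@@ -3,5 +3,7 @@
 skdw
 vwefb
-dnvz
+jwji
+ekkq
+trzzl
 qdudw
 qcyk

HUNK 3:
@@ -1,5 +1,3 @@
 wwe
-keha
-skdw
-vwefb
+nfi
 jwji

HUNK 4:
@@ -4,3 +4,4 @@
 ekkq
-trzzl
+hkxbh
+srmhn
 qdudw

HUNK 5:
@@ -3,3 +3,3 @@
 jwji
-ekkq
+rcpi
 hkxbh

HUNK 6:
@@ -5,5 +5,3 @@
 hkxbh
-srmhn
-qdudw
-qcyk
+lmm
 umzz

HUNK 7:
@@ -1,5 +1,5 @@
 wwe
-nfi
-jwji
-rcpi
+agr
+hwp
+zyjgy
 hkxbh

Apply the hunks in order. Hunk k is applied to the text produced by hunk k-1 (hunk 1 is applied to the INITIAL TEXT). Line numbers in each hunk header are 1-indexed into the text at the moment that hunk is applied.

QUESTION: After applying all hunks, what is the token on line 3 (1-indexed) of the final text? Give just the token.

Hunk 1: at line 5 remove [hted,uimg,ozqh] add [qdudw] -> 8 lines: wwe keha skdw vwefb dnvz qdudw qcyk umzz
Hunk 2: at line 3 remove [dnvz] add [jwji,ekkq,trzzl] -> 10 lines: wwe keha skdw vwefb jwji ekkq trzzl qdudw qcyk umzz
Hunk 3: at line 1 remove [keha,skdw,vwefb] add [nfi] -> 8 lines: wwe nfi jwji ekkq trzzl qdudw qcyk umzz
Hunk 4: at line 4 remove [trzzl] add [hkxbh,srmhn] -> 9 lines: wwe nfi jwji ekkq hkxbh srmhn qdudw qcyk umzz
Hunk 5: at line 3 remove [ekkq] add [rcpi] -> 9 lines: wwe nfi jwji rcpi hkxbh srmhn qdudw qcyk umzz
Hunk 6: at line 5 remove [srmhn,qdudw,qcyk] add [lmm] -> 7 lines: wwe nfi jwji rcpi hkxbh lmm umzz
Hunk 7: at line 1 remove [nfi,jwji,rcpi] add [agr,hwp,zyjgy] -> 7 lines: wwe agr hwp zyjgy hkxbh lmm umzz
Final line 3: hwp

Answer: hwp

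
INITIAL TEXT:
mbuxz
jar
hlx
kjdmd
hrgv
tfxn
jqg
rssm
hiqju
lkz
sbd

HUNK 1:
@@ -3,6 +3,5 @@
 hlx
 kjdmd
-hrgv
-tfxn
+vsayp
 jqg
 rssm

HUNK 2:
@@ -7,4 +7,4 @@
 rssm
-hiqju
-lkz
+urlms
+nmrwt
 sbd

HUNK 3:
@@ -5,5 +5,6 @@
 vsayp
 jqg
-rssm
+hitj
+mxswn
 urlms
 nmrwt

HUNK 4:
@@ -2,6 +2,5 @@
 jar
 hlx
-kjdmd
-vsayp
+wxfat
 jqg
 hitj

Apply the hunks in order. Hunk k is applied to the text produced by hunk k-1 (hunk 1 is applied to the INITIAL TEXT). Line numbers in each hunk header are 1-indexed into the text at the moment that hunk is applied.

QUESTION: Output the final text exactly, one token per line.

Answer: mbuxz
jar
hlx
wxfat
jqg
hitj
mxswn
urlms
nmrwt
sbd

Derivation:
Hunk 1: at line 3 remove [hrgv,tfxn] add [vsayp] -> 10 lines: mbuxz jar hlx kjdmd vsayp jqg rssm hiqju lkz sbd
Hunk 2: at line 7 remove [hiqju,lkz] add [urlms,nmrwt] -> 10 lines: mbuxz jar hlx kjdmd vsayp jqg rssm urlms nmrwt sbd
Hunk 3: at line 5 remove [rssm] add [hitj,mxswn] -> 11 lines: mbuxz jar hlx kjdmd vsayp jqg hitj mxswn urlms nmrwt sbd
Hunk 4: at line 2 remove [kjdmd,vsayp] add [wxfat] -> 10 lines: mbuxz jar hlx wxfat jqg hitj mxswn urlms nmrwt sbd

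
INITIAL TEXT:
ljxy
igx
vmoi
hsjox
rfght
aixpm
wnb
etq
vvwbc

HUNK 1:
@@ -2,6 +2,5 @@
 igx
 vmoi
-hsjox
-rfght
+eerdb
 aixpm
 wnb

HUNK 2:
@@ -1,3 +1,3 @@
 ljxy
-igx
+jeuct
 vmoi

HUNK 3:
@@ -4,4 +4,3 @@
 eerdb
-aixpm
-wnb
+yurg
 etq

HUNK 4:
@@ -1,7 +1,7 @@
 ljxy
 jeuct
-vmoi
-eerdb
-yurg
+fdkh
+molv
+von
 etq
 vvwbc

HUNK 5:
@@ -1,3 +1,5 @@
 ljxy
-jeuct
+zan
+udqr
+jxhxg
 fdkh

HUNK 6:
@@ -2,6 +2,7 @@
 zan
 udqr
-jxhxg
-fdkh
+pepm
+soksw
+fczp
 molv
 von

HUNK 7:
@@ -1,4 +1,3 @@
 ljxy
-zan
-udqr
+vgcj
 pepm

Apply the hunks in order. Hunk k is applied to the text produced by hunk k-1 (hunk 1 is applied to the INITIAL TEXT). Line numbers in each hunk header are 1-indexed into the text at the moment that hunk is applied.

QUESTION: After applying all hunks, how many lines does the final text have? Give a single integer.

Answer: 9

Derivation:
Hunk 1: at line 2 remove [hsjox,rfght] add [eerdb] -> 8 lines: ljxy igx vmoi eerdb aixpm wnb etq vvwbc
Hunk 2: at line 1 remove [igx] add [jeuct] -> 8 lines: ljxy jeuct vmoi eerdb aixpm wnb etq vvwbc
Hunk 3: at line 4 remove [aixpm,wnb] add [yurg] -> 7 lines: ljxy jeuct vmoi eerdb yurg etq vvwbc
Hunk 4: at line 1 remove [vmoi,eerdb,yurg] add [fdkh,molv,von] -> 7 lines: ljxy jeuct fdkh molv von etq vvwbc
Hunk 5: at line 1 remove [jeuct] add [zan,udqr,jxhxg] -> 9 lines: ljxy zan udqr jxhxg fdkh molv von etq vvwbc
Hunk 6: at line 2 remove [jxhxg,fdkh] add [pepm,soksw,fczp] -> 10 lines: ljxy zan udqr pepm soksw fczp molv von etq vvwbc
Hunk 7: at line 1 remove [zan,udqr] add [vgcj] -> 9 lines: ljxy vgcj pepm soksw fczp molv von etq vvwbc
Final line count: 9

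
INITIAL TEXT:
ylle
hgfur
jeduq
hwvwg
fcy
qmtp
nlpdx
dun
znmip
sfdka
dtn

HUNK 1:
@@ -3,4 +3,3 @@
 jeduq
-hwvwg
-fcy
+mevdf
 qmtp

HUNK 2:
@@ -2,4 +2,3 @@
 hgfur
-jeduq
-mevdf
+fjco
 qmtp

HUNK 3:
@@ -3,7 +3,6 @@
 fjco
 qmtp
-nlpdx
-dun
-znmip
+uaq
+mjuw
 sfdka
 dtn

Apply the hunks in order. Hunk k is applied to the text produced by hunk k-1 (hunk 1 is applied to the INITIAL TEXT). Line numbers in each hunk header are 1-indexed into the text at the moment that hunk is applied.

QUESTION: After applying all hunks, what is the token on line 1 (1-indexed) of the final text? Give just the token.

Answer: ylle

Derivation:
Hunk 1: at line 3 remove [hwvwg,fcy] add [mevdf] -> 10 lines: ylle hgfur jeduq mevdf qmtp nlpdx dun znmip sfdka dtn
Hunk 2: at line 2 remove [jeduq,mevdf] add [fjco] -> 9 lines: ylle hgfur fjco qmtp nlpdx dun znmip sfdka dtn
Hunk 3: at line 3 remove [nlpdx,dun,znmip] add [uaq,mjuw] -> 8 lines: ylle hgfur fjco qmtp uaq mjuw sfdka dtn
Final line 1: ylle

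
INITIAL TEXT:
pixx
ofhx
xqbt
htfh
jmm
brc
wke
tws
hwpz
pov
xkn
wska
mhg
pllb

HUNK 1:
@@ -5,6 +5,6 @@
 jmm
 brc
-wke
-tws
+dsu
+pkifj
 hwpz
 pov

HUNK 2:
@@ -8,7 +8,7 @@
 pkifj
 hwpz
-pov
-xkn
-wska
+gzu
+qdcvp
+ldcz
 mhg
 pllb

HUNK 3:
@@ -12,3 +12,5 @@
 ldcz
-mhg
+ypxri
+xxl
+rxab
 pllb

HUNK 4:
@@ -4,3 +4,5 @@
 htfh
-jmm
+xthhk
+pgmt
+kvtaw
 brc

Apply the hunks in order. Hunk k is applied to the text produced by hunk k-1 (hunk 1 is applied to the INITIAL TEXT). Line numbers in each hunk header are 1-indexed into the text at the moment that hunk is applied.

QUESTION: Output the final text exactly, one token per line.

Hunk 1: at line 5 remove [wke,tws] add [dsu,pkifj] -> 14 lines: pixx ofhx xqbt htfh jmm brc dsu pkifj hwpz pov xkn wska mhg pllb
Hunk 2: at line 8 remove [pov,xkn,wska] add [gzu,qdcvp,ldcz] -> 14 lines: pixx ofhx xqbt htfh jmm brc dsu pkifj hwpz gzu qdcvp ldcz mhg pllb
Hunk 3: at line 12 remove [mhg] add [ypxri,xxl,rxab] -> 16 lines: pixx ofhx xqbt htfh jmm brc dsu pkifj hwpz gzu qdcvp ldcz ypxri xxl rxab pllb
Hunk 4: at line 4 remove [jmm] add [xthhk,pgmt,kvtaw] -> 18 lines: pixx ofhx xqbt htfh xthhk pgmt kvtaw brc dsu pkifj hwpz gzu qdcvp ldcz ypxri xxl rxab pllb

Answer: pixx
ofhx
xqbt
htfh
xthhk
pgmt
kvtaw
brc
dsu
pkifj
hwpz
gzu
qdcvp
ldcz
ypxri
xxl
rxab
pllb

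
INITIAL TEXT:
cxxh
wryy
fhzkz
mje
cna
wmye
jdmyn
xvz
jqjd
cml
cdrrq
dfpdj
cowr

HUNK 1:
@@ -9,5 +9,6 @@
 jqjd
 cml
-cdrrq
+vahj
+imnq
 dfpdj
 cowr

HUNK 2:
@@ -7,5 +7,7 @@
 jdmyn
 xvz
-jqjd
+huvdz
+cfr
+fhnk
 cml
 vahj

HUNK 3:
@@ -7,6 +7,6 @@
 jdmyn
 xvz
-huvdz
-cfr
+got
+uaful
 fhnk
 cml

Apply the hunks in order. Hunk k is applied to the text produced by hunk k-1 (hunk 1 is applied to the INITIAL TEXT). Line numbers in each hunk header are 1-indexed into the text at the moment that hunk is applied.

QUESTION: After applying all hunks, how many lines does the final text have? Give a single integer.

Answer: 16

Derivation:
Hunk 1: at line 9 remove [cdrrq] add [vahj,imnq] -> 14 lines: cxxh wryy fhzkz mje cna wmye jdmyn xvz jqjd cml vahj imnq dfpdj cowr
Hunk 2: at line 7 remove [jqjd] add [huvdz,cfr,fhnk] -> 16 lines: cxxh wryy fhzkz mje cna wmye jdmyn xvz huvdz cfr fhnk cml vahj imnq dfpdj cowr
Hunk 3: at line 7 remove [huvdz,cfr] add [got,uaful] -> 16 lines: cxxh wryy fhzkz mje cna wmye jdmyn xvz got uaful fhnk cml vahj imnq dfpdj cowr
Final line count: 16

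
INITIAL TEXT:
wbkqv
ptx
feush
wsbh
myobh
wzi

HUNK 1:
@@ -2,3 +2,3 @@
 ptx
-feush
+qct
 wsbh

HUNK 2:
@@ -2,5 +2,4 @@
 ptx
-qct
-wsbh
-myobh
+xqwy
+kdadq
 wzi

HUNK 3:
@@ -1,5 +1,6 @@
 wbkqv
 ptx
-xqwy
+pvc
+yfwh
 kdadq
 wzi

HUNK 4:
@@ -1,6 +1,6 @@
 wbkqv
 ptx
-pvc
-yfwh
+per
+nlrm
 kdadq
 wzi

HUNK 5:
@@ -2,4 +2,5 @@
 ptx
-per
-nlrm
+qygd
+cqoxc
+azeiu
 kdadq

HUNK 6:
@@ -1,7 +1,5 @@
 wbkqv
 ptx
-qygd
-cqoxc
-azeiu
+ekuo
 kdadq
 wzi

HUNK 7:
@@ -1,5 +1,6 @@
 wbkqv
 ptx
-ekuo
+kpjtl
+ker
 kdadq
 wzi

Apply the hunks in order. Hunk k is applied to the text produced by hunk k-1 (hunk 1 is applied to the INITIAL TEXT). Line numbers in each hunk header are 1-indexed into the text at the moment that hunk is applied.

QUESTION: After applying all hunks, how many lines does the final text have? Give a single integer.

Answer: 6

Derivation:
Hunk 1: at line 2 remove [feush] add [qct] -> 6 lines: wbkqv ptx qct wsbh myobh wzi
Hunk 2: at line 2 remove [qct,wsbh,myobh] add [xqwy,kdadq] -> 5 lines: wbkqv ptx xqwy kdadq wzi
Hunk 3: at line 1 remove [xqwy] add [pvc,yfwh] -> 6 lines: wbkqv ptx pvc yfwh kdadq wzi
Hunk 4: at line 1 remove [pvc,yfwh] add [per,nlrm] -> 6 lines: wbkqv ptx per nlrm kdadq wzi
Hunk 5: at line 2 remove [per,nlrm] add [qygd,cqoxc,azeiu] -> 7 lines: wbkqv ptx qygd cqoxc azeiu kdadq wzi
Hunk 6: at line 1 remove [qygd,cqoxc,azeiu] add [ekuo] -> 5 lines: wbkqv ptx ekuo kdadq wzi
Hunk 7: at line 1 remove [ekuo] add [kpjtl,ker] -> 6 lines: wbkqv ptx kpjtl ker kdadq wzi
Final line count: 6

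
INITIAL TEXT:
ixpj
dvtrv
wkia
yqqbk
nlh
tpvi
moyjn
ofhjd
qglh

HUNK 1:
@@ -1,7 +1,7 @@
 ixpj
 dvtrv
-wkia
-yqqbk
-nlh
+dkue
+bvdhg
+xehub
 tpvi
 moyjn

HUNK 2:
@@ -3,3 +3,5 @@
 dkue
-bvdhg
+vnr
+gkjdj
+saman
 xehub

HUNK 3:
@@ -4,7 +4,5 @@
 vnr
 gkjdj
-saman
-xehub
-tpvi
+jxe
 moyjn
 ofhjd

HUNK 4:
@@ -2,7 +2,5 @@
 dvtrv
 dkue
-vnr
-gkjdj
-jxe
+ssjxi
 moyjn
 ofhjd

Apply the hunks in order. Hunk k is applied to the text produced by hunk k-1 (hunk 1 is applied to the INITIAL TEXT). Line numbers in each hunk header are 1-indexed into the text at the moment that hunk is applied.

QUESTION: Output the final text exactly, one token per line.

Answer: ixpj
dvtrv
dkue
ssjxi
moyjn
ofhjd
qglh

Derivation:
Hunk 1: at line 1 remove [wkia,yqqbk,nlh] add [dkue,bvdhg,xehub] -> 9 lines: ixpj dvtrv dkue bvdhg xehub tpvi moyjn ofhjd qglh
Hunk 2: at line 3 remove [bvdhg] add [vnr,gkjdj,saman] -> 11 lines: ixpj dvtrv dkue vnr gkjdj saman xehub tpvi moyjn ofhjd qglh
Hunk 3: at line 4 remove [saman,xehub,tpvi] add [jxe] -> 9 lines: ixpj dvtrv dkue vnr gkjdj jxe moyjn ofhjd qglh
Hunk 4: at line 2 remove [vnr,gkjdj,jxe] add [ssjxi] -> 7 lines: ixpj dvtrv dkue ssjxi moyjn ofhjd qglh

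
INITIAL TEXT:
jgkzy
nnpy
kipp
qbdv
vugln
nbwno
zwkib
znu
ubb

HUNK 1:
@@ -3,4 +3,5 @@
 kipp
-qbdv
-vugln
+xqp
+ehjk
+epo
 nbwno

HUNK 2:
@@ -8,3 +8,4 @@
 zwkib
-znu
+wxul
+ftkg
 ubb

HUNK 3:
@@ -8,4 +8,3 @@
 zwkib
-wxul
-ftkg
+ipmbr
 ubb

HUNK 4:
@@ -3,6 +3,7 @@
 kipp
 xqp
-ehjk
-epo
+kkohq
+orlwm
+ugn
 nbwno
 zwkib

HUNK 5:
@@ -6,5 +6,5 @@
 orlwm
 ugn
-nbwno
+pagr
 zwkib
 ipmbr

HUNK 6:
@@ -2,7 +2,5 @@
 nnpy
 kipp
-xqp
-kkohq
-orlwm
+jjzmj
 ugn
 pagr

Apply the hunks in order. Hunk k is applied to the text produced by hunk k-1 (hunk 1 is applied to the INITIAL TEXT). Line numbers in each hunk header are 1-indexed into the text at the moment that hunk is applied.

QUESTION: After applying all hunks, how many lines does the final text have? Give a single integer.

Hunk 1: at line 3 remove [qbdv,vugln] add [xqp,ehjk,epo] -> 10 lines: jgkzy nnpy kipp xqp ehjk epo nbwno zwkib znu ubb
Hunk 2: at line 8 remove [znu] add [wxul,ftkg] -> 11 lines: jgkzy nnpy kipp xqp ehjk epo nbwno zwkib wxul ftkg ubb
Hunk 3: at line 8 remove [wxul,ftkg] add [ipmbr] -> 10 lines: jgkzy nnpy kipp xqp ehjk epo nbwno zwkib ipmbr ubb
Hunk 4: at line 3 remove [ehjk,epo] add [kkohq,orlwm,ugn] -> 11 lines: jgkzy nnpy kipp xqp kkohq orlwm ugn nbwno zwkib ipmbr ubb
Hunk 5: at line 6 remove [nbwno] add [pagr] -> 11 lines: jgkzy nnpy kipp xqp kkohq orlwm ugn pagr zwkib ipmbr ubb
Hunk 6: at line 2 remove [xqp,kkohq,orlwm] add [jjzmj] -> 9 lines: jgkzy nnpy kipp jjzmj ugn pagr zwkib ipmbr ubb
Final line count: 9

Answer: 9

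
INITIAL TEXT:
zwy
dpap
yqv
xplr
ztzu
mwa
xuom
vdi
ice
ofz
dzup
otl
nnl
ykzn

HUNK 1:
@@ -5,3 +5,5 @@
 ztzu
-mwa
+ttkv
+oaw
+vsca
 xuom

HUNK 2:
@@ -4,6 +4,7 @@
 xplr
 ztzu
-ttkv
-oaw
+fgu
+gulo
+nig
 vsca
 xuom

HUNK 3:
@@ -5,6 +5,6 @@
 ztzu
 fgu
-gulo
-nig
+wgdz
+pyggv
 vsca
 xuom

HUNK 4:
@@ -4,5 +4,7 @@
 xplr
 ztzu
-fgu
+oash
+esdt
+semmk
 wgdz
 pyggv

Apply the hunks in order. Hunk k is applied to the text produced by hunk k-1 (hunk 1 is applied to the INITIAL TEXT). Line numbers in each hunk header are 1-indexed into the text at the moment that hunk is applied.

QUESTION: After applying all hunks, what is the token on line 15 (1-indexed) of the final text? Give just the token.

Answer: ofz

Derivation:
Hunk 1: at line 5 remove [mwa] add [ttkv,oaw,vsca] -> 16 lines: zwy dpap yqv xplr ztzu ttkv oaw vsca xuom vdi ice ofz dzup otl nnl ykzn
Hunk 2: at line 4 remove [ttkv,oaw] add [fgu,gulo,nig] -> 17 lines: zwy dpap yqv xplr ztzu fgu gulo nig vsca xuom vdi ice ofz dzup otl nnl ykzn
Hunk 3: at line 5 remove [gulo,nig] add [wgdz,pyggv] -> 17 lines: zwy dpap yqv xplr ztzu fgu wgdz pyggv vsca xuom vdi ice ofz dzup otl nnl ykzn
Hunk 4: at line 4 remove [fgu] add [oash,esdt,semmk] -> 19 lines: zwy dpap yqv xplr ztzu oash esdt semmk wgdz pyggv vsca xuom vdi ice ofz dzup otl nnl ykzn
Final line 15: ofz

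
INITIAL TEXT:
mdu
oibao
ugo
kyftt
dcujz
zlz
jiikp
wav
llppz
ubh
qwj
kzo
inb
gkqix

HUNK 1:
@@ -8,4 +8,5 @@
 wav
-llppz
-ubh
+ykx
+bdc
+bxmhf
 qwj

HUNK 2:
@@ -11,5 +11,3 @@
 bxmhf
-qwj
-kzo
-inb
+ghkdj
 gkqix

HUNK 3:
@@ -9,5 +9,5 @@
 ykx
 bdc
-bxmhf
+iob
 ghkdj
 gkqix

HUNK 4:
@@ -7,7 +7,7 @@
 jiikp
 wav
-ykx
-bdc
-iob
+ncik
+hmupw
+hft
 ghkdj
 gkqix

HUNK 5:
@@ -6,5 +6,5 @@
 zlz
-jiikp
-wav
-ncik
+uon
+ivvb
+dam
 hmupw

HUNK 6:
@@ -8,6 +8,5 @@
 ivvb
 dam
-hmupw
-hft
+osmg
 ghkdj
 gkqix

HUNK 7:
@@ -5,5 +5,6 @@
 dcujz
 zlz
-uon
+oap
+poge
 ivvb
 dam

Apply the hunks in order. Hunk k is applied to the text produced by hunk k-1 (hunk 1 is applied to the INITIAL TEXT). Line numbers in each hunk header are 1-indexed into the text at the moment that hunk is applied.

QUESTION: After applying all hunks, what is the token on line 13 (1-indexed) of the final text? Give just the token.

Hunk 1: at line 8 remove [llppz,ubh] add [ykx,bdc,bxmhf] -> 15 lines: mdu oibao ugo kyftt dcujz zlz jiikp wav ykx bdc bxmhf qwj kzo inb gkqix
Hunk 2: at line 11 remove [qwj,kzo,inb] add [ghkdj] -> 13 lines: mdu oibao ugo kyftt dcujz zlz jiikp wav ykx bdc bxmhf ghkdj gkqix
Hunk 3: at line 9 remove [bxmhf] add [iob] -> 13 lines: mdu oibao ugo kyftt dcujz zlz jiikp wav ykx bdc iob ghkdj gkqix
Hunk 4: at line 7 remove [ykx,bdc,iob] add [ncik,hmupw,hft] -> 13 lines: mdu oibao ugo kyftt dcujz zlz jiikp wav ncik hmupw hft ghkdj gkqix
Hunk 5: at line 6 remove [jiikp,wav,ncik] add [uon,ivvb,dam] -> 13 lines: mdu oibao ugo kyftt dcujz zlz uon ivvb dam hmupw hft ghkdj gkqix
Hunk 6: at line 8 remove [hmupw,hft] add [osmg] -> 12 lines: mdu oibao ugo kyftt dcujz zlz uon ivvb dam osmg ghkdj gkqix
Hunk 7: at line 5 remove [uon] add [oap,poge] -> 13 lines: mdu oibao ugo kyftt dcujz zlz oap poge ivvb dam osmg ghkdj gkqix
Final line 13: gkqix

Answer: gkqix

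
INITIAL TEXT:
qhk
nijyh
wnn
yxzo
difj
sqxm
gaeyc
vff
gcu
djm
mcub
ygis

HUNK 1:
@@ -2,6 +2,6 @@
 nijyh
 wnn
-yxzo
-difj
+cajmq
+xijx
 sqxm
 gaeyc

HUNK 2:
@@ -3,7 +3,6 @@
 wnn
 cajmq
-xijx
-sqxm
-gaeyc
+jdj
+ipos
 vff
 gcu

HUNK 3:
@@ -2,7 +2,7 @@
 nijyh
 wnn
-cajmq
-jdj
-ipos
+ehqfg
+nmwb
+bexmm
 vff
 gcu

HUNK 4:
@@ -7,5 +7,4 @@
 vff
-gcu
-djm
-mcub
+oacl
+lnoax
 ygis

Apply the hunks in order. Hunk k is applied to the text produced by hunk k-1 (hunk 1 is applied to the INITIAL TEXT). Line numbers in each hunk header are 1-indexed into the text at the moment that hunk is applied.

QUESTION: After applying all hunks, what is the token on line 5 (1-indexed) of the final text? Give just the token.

Hunk 1: at line 2 remove [yxzo,difj] add [cajmq,xijx] -> 12 lines: qhk nijyh wnn cajmq xijx sqxm gaeyc vff gcu djm mcub ygis
Hunk 2: at line 3 remove [xijx,sqxm,gaeyc] add [jdj,ipos] -> 11 lines: qhk nijyh wnn cajmq jdj ipos vff gcu djm mcub ygis
Hunk 3: at line 2 remove [cajmq,jdj,ipos] add [ehqfg,nmwb,bexmm] -> 11 lines: qhk nijyh wnn ehqfg nmwb bexmm vff gcu djm mcub ygis
Hunk 4: at line 7 remove [gcu,djm,mcub] add [oacl,lnoax] -> 10 lines: qhk nijyh wnn ehqfg nmwb bexmm vff oacl lnoax ygis
Final line 5: nmwb

Answer: nmwb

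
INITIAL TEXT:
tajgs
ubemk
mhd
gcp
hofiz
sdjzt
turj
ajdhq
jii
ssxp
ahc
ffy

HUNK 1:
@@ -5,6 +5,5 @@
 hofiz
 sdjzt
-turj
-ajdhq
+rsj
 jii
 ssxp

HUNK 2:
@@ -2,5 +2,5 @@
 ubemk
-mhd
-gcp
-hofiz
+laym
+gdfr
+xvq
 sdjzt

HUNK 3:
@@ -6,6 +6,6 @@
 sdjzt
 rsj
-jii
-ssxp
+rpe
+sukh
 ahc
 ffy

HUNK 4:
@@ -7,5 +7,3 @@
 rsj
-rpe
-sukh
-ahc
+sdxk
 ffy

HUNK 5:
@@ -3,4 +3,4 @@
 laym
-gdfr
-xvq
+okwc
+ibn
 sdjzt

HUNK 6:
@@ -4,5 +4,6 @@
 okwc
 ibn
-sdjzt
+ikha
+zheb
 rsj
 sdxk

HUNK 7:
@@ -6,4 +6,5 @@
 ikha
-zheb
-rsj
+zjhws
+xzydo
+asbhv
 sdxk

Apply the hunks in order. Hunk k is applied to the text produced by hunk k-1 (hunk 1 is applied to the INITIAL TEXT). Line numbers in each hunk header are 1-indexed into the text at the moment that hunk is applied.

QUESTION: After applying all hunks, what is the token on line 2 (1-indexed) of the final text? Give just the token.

Hunk 1: at line 5 remove [turj,ajdhq] add [rsj] -> 11 lines: tajgs ubemk mhd gcp hofiz sdjzt rsj jii ssxp ahc ffy
Hunk 2: at line 2 remove [mhd,gcp,hofiz] add [laym,gdfr,xvq] -> 11 lines: tajgs ubemk laym gdfr xvq sdjzt rsj jii ssxp ahc ffy
Hunk 3: at line 6 remove [jii,ssxp] add [rpe,sukh] -> 11 lines: tajgs ubemk laym gdfr xvq sdjzt rsj rpe sukh ahc ffy
Hunk 4: at line 7 remove [rpe,sukh,ahc] add [sdxk] -> 9 lines: tajgs ubemk laym gdfr xvq sdjzt rsj sdxk ffy
Hunk 5: at line 3 remove [gdfr,xvq] add [okwc,ibn] -> 9 lines: tajgs ubemk laym okwc ibn sdjzt rsj sdxk ffy
Hunk 6: at line 4 remove [sdjzt] add [ikha,zheb] -> 10 lines: tajgs ubemk laym okwc ibn ikha zheb rsj sdxk ffy
Hunk 7: at line 6 remove [zheb,rsj] add [zjhws,xzydo,asbhv] -> 11 lines: tajgs ubemk laym okwc ibn ikha zjhws xzydo asbhv sdxk ffy
Final line 2: ubemk

Answer: ubemk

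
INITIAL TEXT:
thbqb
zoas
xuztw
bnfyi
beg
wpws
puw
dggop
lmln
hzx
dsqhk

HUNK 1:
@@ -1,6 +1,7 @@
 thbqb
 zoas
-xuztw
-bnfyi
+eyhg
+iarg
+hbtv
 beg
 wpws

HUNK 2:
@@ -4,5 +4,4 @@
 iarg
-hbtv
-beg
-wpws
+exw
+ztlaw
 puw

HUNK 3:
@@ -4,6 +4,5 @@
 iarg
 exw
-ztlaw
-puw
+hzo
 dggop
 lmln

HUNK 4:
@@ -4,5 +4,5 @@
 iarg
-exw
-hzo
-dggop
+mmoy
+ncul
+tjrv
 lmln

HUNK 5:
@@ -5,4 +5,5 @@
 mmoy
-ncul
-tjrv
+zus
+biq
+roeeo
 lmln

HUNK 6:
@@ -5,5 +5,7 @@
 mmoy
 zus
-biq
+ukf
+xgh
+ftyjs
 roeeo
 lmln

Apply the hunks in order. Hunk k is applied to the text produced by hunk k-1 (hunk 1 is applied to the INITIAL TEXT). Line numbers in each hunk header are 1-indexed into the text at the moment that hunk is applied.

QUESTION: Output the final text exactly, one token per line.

Answer: thbqb
zoas
eyhg
iarg
mmoy
zus
ukf
xgh
ftyjs
roeeo
lmln
hzx
dsqhk

Derivation:
Hunk 1: at line 1 remove [xuztw,bnfyi] add [eyhg,iarg,hbtv] -> 12 lines: thbqb zoas eyhg iarg hbtv beg wpws puw dggop lmln hzx dsqhk
Hunk 2: at line 4 remove [hbtv,beg,wpws] add [exw,ztlaw] -> 11 lines: thbqb zoas eyhg iarg exw ztlaw puw dggop lmln hzx dsqhk
Hunk 3: at line 4 remove [ztlaw,puw] add [hzo] -> 10 lines: thbqb zoas eyhg iarg exw hzo dggop lmln hzx dsqhk
Hunk 4: at line 4 remove [exw,hzo,dggop] add [mmoy,ncul,tjrv] -> 10 lines: thbqb zoas eyhg iarg mmoy ncul tjrv lmln hzx dsqhk
Hunk 5: at line 5 remove [ncul,tjrv] add [zus,biq,roeeo] -> 11 lines: thbqb zoas eyhg iarg mmoy zus biq roeeo lmln hzx dsqhk
Hunk 6: at line 5 remove [biq] add [ukf,xgh,ftyjs] -> 13 lines: thbqb zoas eyhg iarg mmoy zus ukf xgh ftyjs roeeo lmln hzx dsqhk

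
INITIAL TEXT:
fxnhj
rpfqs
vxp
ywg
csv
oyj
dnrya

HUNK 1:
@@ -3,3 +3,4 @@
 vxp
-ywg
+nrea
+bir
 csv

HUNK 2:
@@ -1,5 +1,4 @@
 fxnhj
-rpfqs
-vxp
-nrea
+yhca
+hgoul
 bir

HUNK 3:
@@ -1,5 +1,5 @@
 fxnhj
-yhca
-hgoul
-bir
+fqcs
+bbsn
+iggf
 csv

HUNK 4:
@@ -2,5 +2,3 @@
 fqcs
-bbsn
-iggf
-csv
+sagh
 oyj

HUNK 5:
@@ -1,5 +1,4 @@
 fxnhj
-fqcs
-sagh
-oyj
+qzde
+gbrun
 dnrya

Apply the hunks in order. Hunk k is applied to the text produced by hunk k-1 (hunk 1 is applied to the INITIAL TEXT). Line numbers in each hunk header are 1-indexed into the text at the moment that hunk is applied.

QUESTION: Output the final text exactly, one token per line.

Hunk 1: at line 3 remove [ywg] add [nrea,bir] -> 8 lines: fxnhj rpfqs vxp nrea bir csv oyj dnrya
Hunk 2: at line 1 remove [rpfqs,vxp,nrea] add [yhca,hgoul] -> 7 lines: fxnhj yhca hgoul bir csv oyj dnrya
Hunk 3: at line 1 remove [yhca,hgoul,bir] add [fqcs,bbsn,iggf] -> 7 lines: fxnhj fqcs bbsn iggf csv oyj dnrya
Hunk 4: at line 2 remove [bbsn,iggf,csv] add [sagh] -> 5 lines: fxnhj fqcs sagh oyj dnrya
Hunk 5: at line 1 remove [fqcs,sagh,oyj] add [qzde,gbrun] -> 4 lines: fxnhj qzde gbrun dnrya

Answer: fxnhj
qzde
gbrun
dnrya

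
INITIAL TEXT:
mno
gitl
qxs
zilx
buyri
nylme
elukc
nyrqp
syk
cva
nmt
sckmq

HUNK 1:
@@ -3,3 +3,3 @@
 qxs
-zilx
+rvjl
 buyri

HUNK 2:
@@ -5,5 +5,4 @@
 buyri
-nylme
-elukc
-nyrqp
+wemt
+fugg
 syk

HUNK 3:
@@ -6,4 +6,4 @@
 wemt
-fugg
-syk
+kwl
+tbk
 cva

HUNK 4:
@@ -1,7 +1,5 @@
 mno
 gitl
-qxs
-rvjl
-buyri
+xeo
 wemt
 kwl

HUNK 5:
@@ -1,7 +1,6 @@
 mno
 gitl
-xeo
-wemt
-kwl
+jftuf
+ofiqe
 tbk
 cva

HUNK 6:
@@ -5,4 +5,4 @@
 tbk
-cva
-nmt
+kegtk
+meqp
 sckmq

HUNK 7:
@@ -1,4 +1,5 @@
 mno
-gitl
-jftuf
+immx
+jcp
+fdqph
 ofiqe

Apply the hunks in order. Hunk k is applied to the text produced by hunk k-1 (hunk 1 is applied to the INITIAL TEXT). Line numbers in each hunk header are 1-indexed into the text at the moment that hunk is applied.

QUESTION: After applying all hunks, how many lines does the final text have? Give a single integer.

Answer: 9

Derivation:
Hunk 1: at line 3 remove [zilx] add [rvjl] -> 12 lines: mno gitl qxs rvjl buyri nylme elukc nyrqp syk cva nmt sckmq
Hunk 2: at line 5 remove [nylme,elukc,nyrqp] add [wemt,fugg] -> 11 lines: mno gitl qxs rvjl buyri wemt fugg syk cva nmt sckmq
Hunk 3: at line 6 remove [fugg,syk] add [kwl,tbk] -> 11 lines: mno gitl qxs rvjl buyri wemt kwl tbk cva nmt sckmq
Hunk 4: at line 1 remove [qxs,rvjl,buyri] add [xeo] -> 9 lines: mno gitl xeo wemt kwl tbk cva nmt sckmq
Hunk 5: at line 1 remove [xeo,wemt,kwl] add [jftuf,ofiqe] -> 8 lines: mno gitl jftuf ofiqe tbk cva nmt sckmq
Hunk 6: at line 5 remove [cva,nmt] add [kegtk,meqp] -> 8 lines: mno gitl jftuf ofiqe tbk kegtk meqp sckmq
Hunk 7: at line 1 remove [gitl,jftuf] add [immx,jcp,fdqph] -> 9 lines: mno immx jcp fdqph ofiqe tbk kegtk meqp sckmq
Final line count: 9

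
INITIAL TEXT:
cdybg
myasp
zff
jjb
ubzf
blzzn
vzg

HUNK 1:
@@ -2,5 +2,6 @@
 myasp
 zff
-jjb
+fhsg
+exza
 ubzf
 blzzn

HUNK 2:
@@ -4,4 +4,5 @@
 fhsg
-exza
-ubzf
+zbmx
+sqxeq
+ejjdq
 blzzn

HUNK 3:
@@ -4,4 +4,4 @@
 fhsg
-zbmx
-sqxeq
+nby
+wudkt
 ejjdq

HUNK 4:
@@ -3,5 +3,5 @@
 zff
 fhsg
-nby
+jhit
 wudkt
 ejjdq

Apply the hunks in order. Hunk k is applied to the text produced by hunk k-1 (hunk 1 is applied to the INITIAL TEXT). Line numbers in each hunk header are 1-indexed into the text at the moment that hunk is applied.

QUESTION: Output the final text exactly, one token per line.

Hunk 1: at line 2 remove [jjb] add [fhsg,exza] -> 8 lines: cdybg myasp zff fhsg exza ubzf blzzn vzg
Hunk 2: at line 4 remove [exza,ubzf] add [zbmx,sqxeq,ejjdq] -> 9 lines: cdybg myasp zff fhsg zbmx sqxeq ejjdq blzzn vzg
Hunk 3: at line 4 remove [zbmx,sqxeq] add [nby,wudkt] -> 9 lines: cdybg myasp zff fhsg nby wudkt ejjdq blzzn vzg
Hunk 4: at line 3 remove [nby] add [jhit] -> 9 lines: cdybg myasp zff fhsg jhit wudkt ejjdq blzzn vzg

Answer: cdybg
myasp
zff
fhsg
jhit
wudkt
ejjdq
blzzn
vzg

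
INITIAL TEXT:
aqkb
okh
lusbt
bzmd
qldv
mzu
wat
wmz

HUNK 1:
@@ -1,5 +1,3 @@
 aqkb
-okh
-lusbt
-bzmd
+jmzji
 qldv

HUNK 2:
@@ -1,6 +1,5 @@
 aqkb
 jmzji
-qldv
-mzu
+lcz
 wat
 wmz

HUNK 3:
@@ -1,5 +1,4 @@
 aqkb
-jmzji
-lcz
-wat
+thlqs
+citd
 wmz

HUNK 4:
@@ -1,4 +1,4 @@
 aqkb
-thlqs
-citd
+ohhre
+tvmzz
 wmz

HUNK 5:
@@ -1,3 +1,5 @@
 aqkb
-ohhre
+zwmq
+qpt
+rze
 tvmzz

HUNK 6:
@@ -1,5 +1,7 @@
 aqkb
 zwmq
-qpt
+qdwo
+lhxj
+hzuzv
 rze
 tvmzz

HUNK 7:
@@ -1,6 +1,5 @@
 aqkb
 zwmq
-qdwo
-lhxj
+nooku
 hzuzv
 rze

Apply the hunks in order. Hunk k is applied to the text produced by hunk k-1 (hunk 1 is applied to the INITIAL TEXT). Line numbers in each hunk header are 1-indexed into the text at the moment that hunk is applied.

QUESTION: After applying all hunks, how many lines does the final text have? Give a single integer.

Hunk 1: at line 1 remove [okh,lusbt,bzmd] add [jmzji] -> 6 lines: aqkb jmzji qldv mzu wat wmz
Hunk 2: at line 1 remove [qldv,mzu] add [lcz] -> 5 lines: aqkb jmzji lcz wat wmz
Hunk 3: at line 1 remove [jmzji,lcz,wat] add [thlqs,citd] -> 4 lines: aqkb thlqs citd wmz
Hunk 4: at line 1 remove [thlqs,citd] add [ohhre,tvmzz] -> 4 lines: aqkb ohhre tvmzz wmz
Hunk 5: at line 1 remove [ohhre] add [zwmq,qpt,rze] -> 6 lines: aqkb zwmq qpt rze tvmzz wmz
Hunk 6: at line 1 remove [qpt] add [qdwo,lhxj,hzuzv] -> 8 lines: aqkb zwmq qdwo lhxj hzuzv rze tvmzz wmz
Hunk 7: at line 1 remove [qdwo,lhxj] add [nooku] -> 7 lines: aqkb zwmq nooku hzuzv rze tvmzz wmz
Final line count: 7

Answer: 7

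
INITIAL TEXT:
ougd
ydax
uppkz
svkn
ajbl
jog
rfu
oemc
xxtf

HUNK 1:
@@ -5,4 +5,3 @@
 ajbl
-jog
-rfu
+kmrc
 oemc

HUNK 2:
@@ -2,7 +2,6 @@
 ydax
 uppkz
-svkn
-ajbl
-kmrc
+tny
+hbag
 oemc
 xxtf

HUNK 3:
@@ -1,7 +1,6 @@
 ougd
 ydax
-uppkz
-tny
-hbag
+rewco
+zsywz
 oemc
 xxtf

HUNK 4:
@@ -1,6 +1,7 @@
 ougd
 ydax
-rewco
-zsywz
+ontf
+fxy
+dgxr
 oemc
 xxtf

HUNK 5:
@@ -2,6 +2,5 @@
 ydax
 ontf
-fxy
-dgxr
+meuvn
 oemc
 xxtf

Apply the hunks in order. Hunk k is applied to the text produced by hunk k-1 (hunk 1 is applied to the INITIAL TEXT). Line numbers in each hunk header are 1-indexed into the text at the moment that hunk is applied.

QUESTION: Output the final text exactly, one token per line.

Answer: ougd
ydax
ontf
meuvn
oemc
xxtf

Derivation:
Hunk 1: at line 5 remove [jog,rfu] add [kmrc] -> 8 lines: ougd ydax uppkz svkn ajbl kmrc oemc xxtf
Hunk 2: at line 2 remove [svkn,ajbl,kmrc] add [tny,hbag] -> 7 lines: ougd ydax uppkz tny hbag oemc xxtf
Hunk 3: at line 1 remove [uppkz,tny,hbag] add [rewco,zsywz] -> 6 lines: ougd ydax rewco zsywz oemc xxtf
Hunk 4: at line 1 remove [rewco,zsywz] add [ontf,fxy,dgxr] -> 7 lines: ougd ydax ontf fxy dgxr oemc xxtf
Hunk 5: at line 2 remove [fxy,dgxr] add [meuvn] -> 6 lines: ougd ydax ontf meuvn oemc xxtf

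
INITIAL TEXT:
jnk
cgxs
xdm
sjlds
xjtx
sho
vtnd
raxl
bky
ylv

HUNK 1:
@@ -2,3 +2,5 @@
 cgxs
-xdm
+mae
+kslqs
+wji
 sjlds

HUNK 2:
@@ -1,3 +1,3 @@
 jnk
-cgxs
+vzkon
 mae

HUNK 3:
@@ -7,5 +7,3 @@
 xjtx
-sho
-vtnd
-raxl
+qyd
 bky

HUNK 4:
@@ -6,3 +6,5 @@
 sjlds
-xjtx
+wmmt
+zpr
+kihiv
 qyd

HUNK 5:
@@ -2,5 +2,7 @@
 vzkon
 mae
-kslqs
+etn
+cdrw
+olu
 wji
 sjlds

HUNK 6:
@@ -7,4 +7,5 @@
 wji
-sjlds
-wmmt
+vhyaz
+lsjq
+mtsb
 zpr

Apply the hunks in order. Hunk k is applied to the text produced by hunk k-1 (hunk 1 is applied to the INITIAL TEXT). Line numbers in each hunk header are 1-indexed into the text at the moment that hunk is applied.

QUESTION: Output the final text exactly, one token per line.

Hunk 1: at line 2 remove [xdm] add [mae,kslqs,wji] -> 12 lines: jnk cgxs mae kslqs wji sjlds xjtx sho vtnd raxl bky ylv
Hunk 2: at line 1 remove [cgxs] add [vzkon] -> 12 lines: jnk vzkon mae kslqs wji sjlds xjtx sho vtnd raxl bky ylv
Hunk 3: at line 7 remove [sho,vtnd,raxl] add [qyd] -> 10 lines: jnk vzkon mae kslqs wji sjlds xjtx qyd bky ylv
Hunk 4: at line 6 remove [xjtx] add [wmmt,zpr,kihiv] -> 12 lines: jnk vzkon mae kslqs wji sjlds wmmt zpr kihiv qyd bky ylv
Hunk 5: at line 2 remove [kslqs] add [etn,cdrw,olu] -> 14 lines: jnk vzkon mae etn cdrw olu wji sjlds wmmt zpr kihiv qyd bky ylv
Hunk 6: at line 7 remove [sjlds,wmmt] add [vhyaz,lsjq,mtsb] -> 15 lines: jnk vzkon mae etn cdrw olu wji vhyaz lsjq mtsb zpr kihiv qyd bky ylv

Answer: jnk
vzkon
mae
etn
cdrw
olu
wji
vhyaz
lsjq
mtsb
zpr
kihiv
qyd
bky
ylv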